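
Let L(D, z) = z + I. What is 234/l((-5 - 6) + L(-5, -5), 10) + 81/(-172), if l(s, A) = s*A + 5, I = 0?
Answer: -52803/26660 ≈ -1.9806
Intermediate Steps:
L(D, z) = z (L(D, z) = z + 0 = z)
l(s, A) = 5 + A*s (l(s, A) = A*s + 5 = 5 + A*s)
234/l((-5 - 6) + L(-5, -5), 10) + 81/(-172) = 234/(5 + 10*((-5 - 6) - 5)) + 81/(-172) = 234/(5 + 10*(-11 - 5)) + 81*(-1/172) = 234/(5 + 10*(-16)) - 81/172 = 234/(5 - 160) - 81/172 = 234/(-155) - 81/172 = 234*(-1/155) - 81/172 = -234/155 - 81/172 = -52803/26660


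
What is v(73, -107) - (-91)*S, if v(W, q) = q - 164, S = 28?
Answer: 2277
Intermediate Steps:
v(W, q) = -164 + q
v(73, -107) - (-91)*S = (-164 - 107) - (-91)*28 = -271 - 1*(-2548) = -271 + 2548 = 2277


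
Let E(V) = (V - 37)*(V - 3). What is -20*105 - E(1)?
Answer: -2172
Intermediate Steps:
E(V) = (-37 + V)*(-3 + V)
-20*105 - E(1) = -20*105 - (111 + 1**2 - 40*1) = -2100 - (111 + 1 - 40) = -2100 - 1*72 = -2100 - 72 = -2172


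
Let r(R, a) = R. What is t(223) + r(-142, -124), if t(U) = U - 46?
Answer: 35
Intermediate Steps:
t(U) = -46 + U
t(223) + r(-142, -124) = (-46 + 223) - 142 = 177 - 142 = 35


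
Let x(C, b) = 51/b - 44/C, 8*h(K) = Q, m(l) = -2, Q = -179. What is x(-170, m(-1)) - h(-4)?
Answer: -1949/680 ≈ -2.8662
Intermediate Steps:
h(K) = -179/8 (h(K) = (⅛)*(-179) = -179/8)
x(C, b) = -44/C + 51/b
x(-170, m(-1)) - h(-4) = (-44/(-170) + 51/(-2)) - 1*(-179/8) = (-44*(-1/170) + 51*(-½)) + 179/8 = (22/85 - 51/2) + 179/8 = -4291/170 + 179/8 = -1949/680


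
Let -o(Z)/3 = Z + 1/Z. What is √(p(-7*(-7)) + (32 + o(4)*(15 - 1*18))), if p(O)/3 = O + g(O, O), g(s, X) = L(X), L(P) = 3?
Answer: √905/2 ≈ 15.042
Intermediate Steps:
g(s, X) = 3
o(Z) = -3*Z - 3/Z (o(Z) = -3*(Z + 1/Z) = -3*Z - 3/Z)
p(O) = 9 + 3*O (p(O) = 3*(O + 3) = 3*(3 + O) = 9 + 3*O)
√(p(-7*(-7)) + (32 + o(4)*(15 - 1*18))) = √((9 + 3*(-7*(-7))) + (32 + (-3*4 - 3/4)*(15 - 1*18))) = √((9 + 3*49) + (32 + (-12 - 3*¼)*(15 - 18))) = √((9 + 147) + (32 + (-12 - ¾)*(-3))) = √(156 + (32 - 51/4*(-3))) = √(156 + (32 + 153/4)) = √(156 + 281/4) = √(905/4) = √905/2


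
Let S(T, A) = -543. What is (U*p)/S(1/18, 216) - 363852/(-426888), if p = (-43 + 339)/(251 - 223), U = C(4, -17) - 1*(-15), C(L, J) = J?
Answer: 5738813/6438894 ≈ 0.89127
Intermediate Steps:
U = -2 (U = -17 - 1*(-15) = -17 + 15 = -2)
p = 74/7 (p = 296/28 = 296*(1/28) = 74/7 ≈ 10.571)
(U*p)/S(1/18, 216) - 363852/(-426888) = -2*74/7/(-543) - 363852/(-426888) = -148/7*(-1/543) - 363852*(-1/426888) = 148/3801 + 10107/11858 = 5738813/6438894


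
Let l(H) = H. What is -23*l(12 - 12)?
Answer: 0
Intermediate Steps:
-23*l(12 - 12) = -23*(12 - 12) = -23*0 = 0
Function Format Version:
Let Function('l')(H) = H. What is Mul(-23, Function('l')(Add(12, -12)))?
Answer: 0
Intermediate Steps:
Mul(-23, Function('l')(Add(12, -12))) = Mul(-23, Add(12, -12)) = Mul(-23, 0) = 0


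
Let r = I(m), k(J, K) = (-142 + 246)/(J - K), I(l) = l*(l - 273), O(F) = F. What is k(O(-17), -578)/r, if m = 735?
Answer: 52/95249385 ≈ 5.4594e-7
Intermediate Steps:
I(l) = l*(-273 + l)
k(J, K) = 104/(J - K)
r = 339570 (r = 735*(-273 + 735) = 735*462 = 339570)
k(O(-17), -578)/r = (104/(-17 - 1*(-578)))/339570 = (104/(-17 + 578))*(1/339570) = (104/561)*(1/339570) = 52/95249385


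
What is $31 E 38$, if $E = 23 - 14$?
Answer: $10602$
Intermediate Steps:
$E = 9$
$31 E 38 = 31 \cdot 9 \cdot 38 = 279 \cdot 38 = 10602$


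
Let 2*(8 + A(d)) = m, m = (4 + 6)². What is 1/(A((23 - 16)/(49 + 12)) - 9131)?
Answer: -1/9089 ≈ -0.00011002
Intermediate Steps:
m = 100 (m = 10² = 100)
A(d) = 42 (A(d) = -8 + (½)*100 = -8 + 50 = 42)
1/(A((23 - 16)/(49 + 12)) - 9131) = 1/(42 - 9131) = 1/(-9089) = -1/9089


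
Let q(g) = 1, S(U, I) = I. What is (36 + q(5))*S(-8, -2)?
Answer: -74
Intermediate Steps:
(36 + q(5))*S(-8, -2) = (36 + 1)*(-2) = 37*(-2) = -74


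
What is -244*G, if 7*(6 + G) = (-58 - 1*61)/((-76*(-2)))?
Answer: 56669/38 ≈ 1491.3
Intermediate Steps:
G = -929/152 (G = -6 + ((-58 - 1*61)/((-76*(-2))))/7 = -6 + ((-58 - 61)/152)/7 = -6 + (-119*1/152)/7 = -6 + (⅐)*(-119/152) = -6 - 17/152 = -929/152 ≈ -6.1118)
-244*G = -244*(-929/152) = 56669/38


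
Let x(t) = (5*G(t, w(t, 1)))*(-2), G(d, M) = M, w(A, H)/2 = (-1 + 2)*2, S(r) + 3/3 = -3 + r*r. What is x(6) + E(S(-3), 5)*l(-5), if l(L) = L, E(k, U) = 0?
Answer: -40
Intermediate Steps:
S(r) = -4 + r² (S(r) = -1 + (-3 + r*r) = -1 + (-3 + r²) = -4 + r²)
w(A, H) = 4 (w(A, H) = 2*((-1 + 2)*2) = 2*(1*2) = 2*2 = 4)
x(t) = -40 (x(t) = (5*4)*(-2) = 20*(-2) = -40)
x(6) + E(S(-3), 5)*l(-5) = -40 + 0*(-5) = -40 + 0 = -40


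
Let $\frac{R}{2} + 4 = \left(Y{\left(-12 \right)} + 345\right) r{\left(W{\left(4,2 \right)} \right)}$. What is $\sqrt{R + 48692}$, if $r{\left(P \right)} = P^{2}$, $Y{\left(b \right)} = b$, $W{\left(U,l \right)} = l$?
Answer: $2 \sqrt{12837} \approx 226.6$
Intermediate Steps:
$R = 2656$ ($R = -8 + 2 \left(-12 + 345\right) 2^{2} = -8 + 2 \cdot 333 \cdot 4 = -8 + 2 \cdot 1332 = -8 + 2664 = 2656$)
$\sqrt{R + 48692} = \sqrt{2656 + 48692} = \sqrt{51348} = 2 \sqrt{12837}$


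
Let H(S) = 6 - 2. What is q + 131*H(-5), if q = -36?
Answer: 488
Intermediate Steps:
H(S) = 4
q + 131*H(-5) = -36 + 131*4 = -36 + 524 = 488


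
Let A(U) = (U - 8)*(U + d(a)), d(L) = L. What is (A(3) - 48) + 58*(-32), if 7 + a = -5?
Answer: -1859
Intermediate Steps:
a = -12 (a = -7 - 5 = -12)
A(U) = (-12 + U)*(-8 + U) (A(U) = (U - 8)*(U - 12) = (-8 + U)*(-12 + U) = (-12 + U)*(-8 + U))
(A(3) - 48) + 58*(-32) = ((96 + 3² - 20*3) - 48) + 58*(-32) = ((96 + 9 - 60) - 48) - 1856 = (45 - 48) - 1856 = -3 - 1856 = -1859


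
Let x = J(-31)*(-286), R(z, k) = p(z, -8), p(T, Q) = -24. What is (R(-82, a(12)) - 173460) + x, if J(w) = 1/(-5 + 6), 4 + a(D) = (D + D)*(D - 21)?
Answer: -173770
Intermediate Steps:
a(D) = -4 + 2*D*(-21 + D) (a(D) = -4 + (D + D)*(D - 21) = -4 + (2*D)*(-21 + D) = -4 + 2*D*(-21 + D))
J(w) = 1 (J(w) = 1/1 = 1)
R(z, k) = -24
x = -286 (x = 1*(-286) = -286)
(R(-82, a(12)) - 173460) + x = (-24 - 173460) - 286 = -173484 - 286 = -173770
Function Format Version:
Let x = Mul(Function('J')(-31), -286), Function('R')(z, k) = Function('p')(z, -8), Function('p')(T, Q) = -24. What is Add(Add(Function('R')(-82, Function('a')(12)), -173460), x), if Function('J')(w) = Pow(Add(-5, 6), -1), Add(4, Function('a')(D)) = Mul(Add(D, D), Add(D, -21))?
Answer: -173770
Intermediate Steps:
Function('a')(D) = Add(-4, Mul(2, D, Add(-21, D))) (Function('a')(D) = Add(-4, Mul(Add(D, D), Add(D, -21))) = Add(-4, Mul(Mul(2, D), Add(-21, D))) = Add(-4, Mul(2, D, Add(-21, D))))
Function('J')(w) = 1 (Function('J')(w) = Pow(1, -1) = 1)
Function('R')(z, k) = -24
x = -286 (x = Mul(1, -286) = -286)
Add(Add(Function('R')(-82, Function('a')(12)), -173460), x) = Add(Add(-24, -173460), -286) = Add(-173484, -286) = -173770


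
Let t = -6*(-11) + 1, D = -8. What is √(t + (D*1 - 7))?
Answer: 2*√13 ≈ 7.2111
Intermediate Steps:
t = 67 (t = 66 + 1 = 67)
√(t + (D*1 - 7)) = √(67 + (-8*1 - 7)) = √(67 + (-8 - 7)) = √(67 - 15) = √52 = 2*√13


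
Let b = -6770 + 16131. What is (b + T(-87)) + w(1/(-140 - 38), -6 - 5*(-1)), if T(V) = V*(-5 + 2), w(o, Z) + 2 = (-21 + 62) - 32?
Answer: 9629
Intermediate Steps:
b = 9361
w(o, Z) = 7 (w(o, Z) = -2 + ((-21 + 62) - 32) = -2 + (41 - 32) = -2 + 9 = 7)
T(V) = -3*V (T(V) = V*(-3) = -3*V)
(b + T(-87)) + w(1/(-140 - 38), -6 - 5*(-1)) = (9361 - 3*(-87)) + 7 = (9361 + 261) + 7 = 9622 + 7 = 9629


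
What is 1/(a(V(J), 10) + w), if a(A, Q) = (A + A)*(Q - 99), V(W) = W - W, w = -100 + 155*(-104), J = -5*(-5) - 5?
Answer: -1/16220 ≈ -6.1652e-5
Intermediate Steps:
J = 20 (J = 25 - 5 = 20)
w = -16220 (w = -100 - 16120 = -16220)
V(W) = 0
a(A, Q) = 2*A*(-99 + Q) (a(A, Q) = (2*A)*(-99 + Q) = 2*A*(-99 + Q))
1/(a(V(J), 10) + w) = 1/(2*0*(-99 + 10) - 16220) = 1/(2*0*(-89) - 16220) = 1/(0 - 16220) = 1/(-16220) = -1/16220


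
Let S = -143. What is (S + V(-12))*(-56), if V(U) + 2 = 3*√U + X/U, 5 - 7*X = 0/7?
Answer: 24370/3 - 336*I*√3 ≈ 8123.3 - 581.97*I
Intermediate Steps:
X = 5/7 (X = 5/7 - 0/7 = 5/7 - ⅐*0 = 5/7 + 0 = 5/7 ≈ 0.71429)
V(U) = -2 + 3*√U + 5/(7*U) (V(U) = -2 + (3*√U + 5/(7*U)) = -2 + 3*√U + 5/(7*U))
(S + V(-12))*(-56) = (-143 + (-2 + 3*√(-12) + (5/7)/(-12)))*(-56) = (-143 + (-2 + 3*(2*I*√3) + (5/7)*(-1/12)))*(-56) = (-143 + (-2 + 6*I*√3 - 5/84))*(-56) = (-143 + (-173/84 + 6*I*√3))*(-56) = (-12185/84 + 6*I*√3)*(-56) = 24370/3 - 336*I*√3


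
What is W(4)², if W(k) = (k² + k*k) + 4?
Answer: 1296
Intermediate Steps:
W(k) = 4 + 2*k² (W(k) = (k² + k²) + 4 = 2*k² + 4 = 4 + 2*k²)
W(4)² = (4 + 2*4²)² = (4 + 2*16)² = (4 + 32)² = 36² = 1296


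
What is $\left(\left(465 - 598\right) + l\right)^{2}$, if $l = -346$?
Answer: $229441$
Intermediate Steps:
$\left(\left(465 - 598\right) + l\right)^{2} = \left(\left(465 - 598\right) - 346\right)^{2} = \left(-133 - 346\right)^{2} = \left(-479\right)^{2} = 229441$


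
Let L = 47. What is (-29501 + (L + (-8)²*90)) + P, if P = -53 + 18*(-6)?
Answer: -23855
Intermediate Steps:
P = -161 (P = -53 - 108 = -161)
(-29501 + (L + (-8)²*90)) + P = (-29501 + (47 + (-8)²*90)) - 161 = (-29501 + (47 + 64*90)) - 161 = (-29501 + (47 + 5760)) - 161 = (-29501 + 5807) - 161 = -23694 - 161 = -23855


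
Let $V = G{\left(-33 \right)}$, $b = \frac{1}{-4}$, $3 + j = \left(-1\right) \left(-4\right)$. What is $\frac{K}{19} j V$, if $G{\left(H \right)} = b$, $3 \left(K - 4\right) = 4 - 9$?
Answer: $- \frac{7}{228} \approx -0.030702$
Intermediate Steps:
$K = \frac{7}{3}$ ($K = 4 + \frac{4 - 9}{3} = 4 + \frac{1}{3} \left(-5\right) = 4 - \frac{5}{3} = \frac{7}{3} \approx 2.3333$)
$j = 1$ ($j = -3 - -4 = -3 + 4 = 1$)
$b = - \frac{1}{4} \approx -0.25$
$G{\left(H \right)} = - \frac{1}{4}$
$V = - \frac{1}{4} \approx -0.25$
$\frac{K}{19} j V = \frac{7}{3 \cdot 19} \cdot 1 \left(- \frac{1}{4}\right) = \frac{7}{3} \cdot \frac{1}{19} \cdot 1 \left(- \frac{1}{4}\right) = \frac{7}{57} \cdot 1 \left(- \frac{1}{4}\right) = \frac{7}{57} \left(- \frac{1}{4}\right) = - \frac{7}{228}$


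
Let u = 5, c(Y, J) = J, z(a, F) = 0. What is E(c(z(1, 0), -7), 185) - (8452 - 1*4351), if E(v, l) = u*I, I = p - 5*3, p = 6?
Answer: -4146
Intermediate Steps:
I = -9 (I = 6 - 5*3 = 6 - 15 = -9)
E(v, l) = -45 (E(v, l) = 5*(-9) = -45)
E(c(z(1, 0), -7), 185) - (8452 - 1*4351) = -45 - (8452 - 1*4351) = -45 - (8452 - 4351) = -45 - 1*4101 = -45 - 4101 = -4146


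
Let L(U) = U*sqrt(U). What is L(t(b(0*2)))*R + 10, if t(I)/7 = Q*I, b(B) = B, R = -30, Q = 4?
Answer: 10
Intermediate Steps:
t(I) = 28*I (t(I) = 7*(4*I) = 28*I)
L(U) = U**(3/2)
L(t(b(0*2)))*R + 10 = (28*(0*2))**(3/2)*(-30) + 10 = (28*0)**(3/2)*(-30) + 10 = 0**(3/2)*(-30) + 10 = 0*(-30) + 10 = 0 + 10 = 10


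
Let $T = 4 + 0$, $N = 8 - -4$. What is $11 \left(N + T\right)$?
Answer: $176$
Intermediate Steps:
$N = 12$ ($N = 8 + 4 = 12$)
$T = 4$
$11 \left(N + T\right) = 11 \left(12 + 4\right) = 11 \cdot 16 = 176$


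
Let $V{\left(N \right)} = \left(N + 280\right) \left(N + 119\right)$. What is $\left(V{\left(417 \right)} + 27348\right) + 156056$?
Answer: $556996$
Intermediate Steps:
$V{\left(N \right)} = \left(119 + N\right) \left(280 + N\right)$ ($V{\left(N \right)} = \left(280 + N\right) \left(119 + N\right) = \left(119 + N\right) \left(280 + N\right)$)
$\left(V{\left(417 \right)} + 27348\right) + 156056 = \left(\left(33320 + 417^{2} + 399 \cdot 417\right) + 27348\right) + 156056 = \left(\left(33320 + 173889 + 166383\right) + 27348\right) + 156056 = \left(373592 + 27348\right) + 156056 = 400940 + 156056 = 556996$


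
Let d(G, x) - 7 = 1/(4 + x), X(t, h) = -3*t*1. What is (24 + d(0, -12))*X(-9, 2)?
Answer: 6669/8 ≈ 833.63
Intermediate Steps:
X(t, h) = -3*t
d(G, x) = 7 + 1/(4 + x)
(24 + d(0, -12))*X(-9, 2) = (24 + (29 + 7*(-12))/(4 - 12))*(-3*(-9)) = (24 + (29 - 84)/(-8))*27 = (24 - ⅛*(-55))*27 = (24 + 55/8)*27 = (247/8)*27 = 6669/8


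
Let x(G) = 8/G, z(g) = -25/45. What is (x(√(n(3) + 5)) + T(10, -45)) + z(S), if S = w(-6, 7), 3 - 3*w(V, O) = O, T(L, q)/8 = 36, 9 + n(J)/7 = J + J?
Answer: 2587/9 - 2*I ≈ 287.44 - 2.0*I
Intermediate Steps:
n(J) = -63 + 14*J (n(J) = -63 + 7*(J + J) = -63 + 7*(2*J) = -63 + 14*J)
T(L, q) = 288 (T(L, q) = 8*36 = 288)
w(V, O) = 1 - O/3
S = -4/3 (S = 1 - ⅓*7 = 1 - 7/3 = -4/3 ≈ -1.3333)
z(g) = -5/9 (z(g) = -25*1/45 = -5/9)
(x(√(n(3) + 5)) + T(10, -45)) + z(S) = (8/(√((-63 + 14*3) + 5)) + 288) - 5/9 = (8/(√((-63 + 42) + 5)) + 288) - 5/9 = (8/(√(-21 + 5)) + 288) - 5/9 = (8/(√(-16)) + 288) - 5/9 = (8/((4*I)) + 288) - 5/9 = (8*(-I/4) + 288) - 5/9 = (-2*I + 288) - 5/9 = (288 - 2*I) - 5/9 = 2587/9 - 2*I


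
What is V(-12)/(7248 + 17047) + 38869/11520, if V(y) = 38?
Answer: 188952023/55975680 ≈ 3.3756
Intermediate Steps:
V(-12)/(7248 + 17047) + 38869/11520 = 38/(7248 + 17047) + 38869/11520 = 38/24295 + 38869*(1/11520) = 38*(1/24295) + 38869/11520 = 38/24295 + 38869/11520 = 188952023/55975680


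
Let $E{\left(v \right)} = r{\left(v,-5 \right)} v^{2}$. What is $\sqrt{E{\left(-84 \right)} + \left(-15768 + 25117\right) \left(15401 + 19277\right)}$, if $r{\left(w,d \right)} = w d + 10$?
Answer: $\sqrt{327238702} \approx 18090.0$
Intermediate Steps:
$r{\left(w,d \right)} = 10 + d w$ ($r{\left(w,d \right)} = d w + 10 = 10 + d w$)
$E{\left(v \right)} = v^{2} \left(10 - 5 v\right)$ ($E{\left(v \right)} = \left(10 - 5 v\right) v^{2} = v^{2} \left(10 - 5 v\right)$)
$\sqrt{E{\left(-84 \right)} + \left(-15768 + 25117\right) \left(15401 + 19277\right)} = \sqrt{5 \left(-84\right)^{2} \left(2 - -84\right) + \left(-15768 + 25117\right) \left(15401 + 19277\right)} = \sqrt{5 \cdot 7056 \left(2 + 84\right) + 9349 \cdot 34678} = \sqrt{5 \cdot 7056 \cdot 86 + 324204622} = \sqrt{3034080 + 324204622} = \sqrt{327238702}$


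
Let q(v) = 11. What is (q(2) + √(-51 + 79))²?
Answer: 149 + 44*√7 ≈ 265.41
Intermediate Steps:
(q(2) + √(-51 + 79))² = (11 + √(-51 + 79))² = (11 + √28)² = (11 + 2*√7)²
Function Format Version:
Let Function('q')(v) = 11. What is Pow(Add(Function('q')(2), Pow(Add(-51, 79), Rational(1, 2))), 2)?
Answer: Add(149, Mul(44, Pow(7, Rational(1, 2)))) ≈ 265.41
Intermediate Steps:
Pow(Add(Function('q')(2), Pow(Add(-51, 79), Rational(1, 2))), 2) = Pow(Add(11, Pow(Add(-51, 79), Rational(1, 2))), 2) = Pow(Add(11, Pow(28, Rational(1, 2))), 2) = Pow(Add(11, Mul(2, Pow(7, Rational(1, 2)))), 2)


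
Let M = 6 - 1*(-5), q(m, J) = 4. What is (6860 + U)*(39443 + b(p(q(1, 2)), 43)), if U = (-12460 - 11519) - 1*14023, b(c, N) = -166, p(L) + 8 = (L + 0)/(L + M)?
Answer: -1223164334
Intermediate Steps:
M = 11 (M = 6 + 5 = 11)
p(L) = -8 + L/(11 + L) (p(L) = -8 + (L + 0)/(L + 11) = -8 + L/(11 + L))
U = -38002 (U = -23979 - 14023 = -38002)
(6860 + U)*(39443 + b(p(q(1, 2)), 43)) = (6860 - 38002)*(39443 - 166) = -31142*39277 = -1223164334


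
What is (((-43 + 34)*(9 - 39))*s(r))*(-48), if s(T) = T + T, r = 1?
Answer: -25920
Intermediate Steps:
s(T) = 2*T
(((-43 + 34)*(9 - 39))*s(r))*(-48) = (((-43 + 34)*(9 - 39))*(2*1))*(-48) = (-9*(-30)*2)*(-48) = (270*2)*(-48) = 540*(-48) = -25920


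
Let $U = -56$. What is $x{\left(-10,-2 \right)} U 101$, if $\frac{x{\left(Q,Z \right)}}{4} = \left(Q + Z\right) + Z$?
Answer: $316736$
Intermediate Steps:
$x{\left(Q,Z \right)} = 4 Q + 8 Z$ ($x{\left(Q,Z \right)} = 4 \left(\left(Q + Z\right) + Z\right) = 4 \left(Q + 2 Z\right) = 4 Q + 8 Z$)
$x{\left(-10,-2 \right)} U 101 = \left(4 \left(-10\right) + 8 \left(-2\right)\right) \left(-56\right) 101 = \left(-40 - 16\right) \left(-56\right) 101 = \left(-56\right) \left(-56\right) 101 = 3136 \cdot 101 = 316736$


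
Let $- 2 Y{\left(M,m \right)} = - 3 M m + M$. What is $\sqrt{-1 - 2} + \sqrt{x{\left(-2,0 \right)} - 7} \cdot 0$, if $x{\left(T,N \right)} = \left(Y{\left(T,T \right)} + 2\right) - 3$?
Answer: $i \sqrt{3} \approx 1.732 i$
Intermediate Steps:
$Y{\left(M,m \right)} = - \frac{M}{2} + \frac{3 M m}{2}$ ($Y{\left(M,m \right)} = - \frac{- 3 M m + M}{2} = - \frac{M - 3 M m}{2} = - \frac{M}{2} + \frac{3 M m}{2}$)
$x{\left(T,N \right)} = -1 + \frac{T \left(-1 + 3 T\right)}{2}$ ($x{\left(T,N \right)} = \left(\frac{T \left(-1 + 3 T\right)}{2} + 2\right) - 3 = \left(2 + \frac{T \left(-1 + 3 T\right)}{2}\right) - 3 = -1 + \frac{T \left(-1 + 3 T\right)}{2}$)
$\sqrt{-1 - 2} + \sqrt{x{\left(-2,0 \right)} - 7} \cdot 0 = \sqrt{-1 - 2} + \sqrt{\left(-1 + \frac{1}{2} \left(-2\right) \left(-1 + 3 \left(-2\right)\right)\right) - 7} \cdot 0 = \sqrt{-3} + \sqrt{\left(-1 + \frac{1}{2} \left(-2\right) \left(-1 - 6\right)\right) - 7} \cdot 0 = i \sqrt{3} + \sqrt{\left(-1 + \frac{1}{2} \left(-2\right) \left(-7\right)\right) - 7} \cdot 0 = i \sqrt{3} + \sqrt{\left(-1 + 7\right) - 7} \cdot 0 = i \sqrt{3} + \sqrt{6 - 7} \cdot 0 = i \sqrt{3} + \sqrt{-1} \cdot 0 = i \sqrt{3} + i 0 = i \sqrt{3} + 0 = i \sqrt{3}$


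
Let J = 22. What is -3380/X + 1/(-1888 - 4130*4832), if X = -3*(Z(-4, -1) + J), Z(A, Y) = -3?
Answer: 32762312941/552500544 ≈ 59.298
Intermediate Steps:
X = -57 (X = -3*(-3 + 22) = -3*19 = -57)
-3380/X + 1/(-1888 - 4130*4832) = -3380/(-57) + 1/(-1888 - 4130*4832) = -3380*(-1/57) + (1/4832)/(-6018) = 3380/57 - 1/6018*1/4832 = 3380/57 - 1/29078976 = 32762312941/552500544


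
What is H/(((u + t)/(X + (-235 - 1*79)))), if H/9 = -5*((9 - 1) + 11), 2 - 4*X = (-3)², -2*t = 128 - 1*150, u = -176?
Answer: -71991/44 ≈ -1636.2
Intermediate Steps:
t = 11 (t = -(128 - 1*150)/2 = -(128 - 150)/2 = -½*(-22) = 11)
X = -7/4 (X = ½ - ¼*(-3)² = ½ - ¼*9 = ½ - 9/4 = -7/4 ≈ -1.7500)
H = -855 (H = 9*(-5*((9 - 1) + 11)) = 9*(-5*(8 + 11)) = 9*(-5*19) = 9*(-95) = -855)
H/(((u + t)/(X + (-235 - 1*79)))) = -855*(-7/4 + (-235 - 1*79))/(-176 + 11) = -855/((-165/(-7/4 + (-235 - 79)))) = -855/((-165/(-7/4 - 314))) = -855/((-165/(-1263/4))) = -855/((-165*(-4/1263))) = -855/220/421 = -855*421/220 = -71991/44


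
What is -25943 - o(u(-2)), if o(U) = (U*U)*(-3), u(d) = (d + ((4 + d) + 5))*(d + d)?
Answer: -24743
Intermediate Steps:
u(d) = 2*d*(9 + 2*d) (u(d) = (d + (9 + d))*(2*d) = (9 + 2*d)*(2*d) = 2*d*(9 + 2*d))
o(U) = -3*U² (o(U) = U²*(-3) = -3*U²)
-25943 - o(u(-2)) = -25943 - (-3)*(2*(-2)*(9 + 2*(-2)))² = -25943 - (-3)*(2*(-2)*(9 - 4))² = -25943 - (-3)*(2*(-2)*5)² = -25943 - (-3)*(-20)² = -25943 - (-3)*400 = -25943 - 1*(-1200) = -25943 + 1200 = -24743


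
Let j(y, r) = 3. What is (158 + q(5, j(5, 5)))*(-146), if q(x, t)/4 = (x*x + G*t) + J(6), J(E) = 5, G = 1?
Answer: -42340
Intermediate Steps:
q(x, t) = 20 + 4*t + 4*x**2 (q(x, t) = 4*((x*x + 1*t) + 5) = 4*((x**2 + t) + 5) = 4*((t + x**2) + 5) = 4*(5 + t + x**2) = 20 + 4*t + 4*x**2)
(158 + q(5, j(5, 5)))*(-146) = (158 + (20 + 4*3 + 4*5**2))*(-146) = (158 + (20 + 12 + 4*25))*(-146) = (158 + (20 + 12 + 100))*(-146) = (158 + 132)*(-146) = 290*(-146) = -42340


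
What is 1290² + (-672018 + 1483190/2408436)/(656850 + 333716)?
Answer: 1985033202378940471/1192857407388 ≈ 1.6641e+6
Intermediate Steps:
1290² + (-672018 + 1483190/2408436)/(656850 + 333716) = 1664100 + (-672018 + 1483190*(1/2408436))/990566 = 1664100 + (-672018 + 741595/1204218)*(1/990566) = 1664100 - 809255430329/1204218*1/990566 = 1664100 - 809255430329/1192857407388 = 1985033202378940471/1192857407388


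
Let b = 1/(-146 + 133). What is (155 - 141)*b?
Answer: -14/13 ≈ -1.0769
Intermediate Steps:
b = -1/13 (b = 1/(-13) = -1/13 ≈ -0.076923)
(155 - 141)*b = (155 - 141)*(-1/13) = 14*(-1/13) = -14/13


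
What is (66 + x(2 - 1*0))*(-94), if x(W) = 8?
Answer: -6956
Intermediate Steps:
(66 + x(2 - 1*0))*(-94) = (66 + 8)*(-94) = 74*(-94) = -6956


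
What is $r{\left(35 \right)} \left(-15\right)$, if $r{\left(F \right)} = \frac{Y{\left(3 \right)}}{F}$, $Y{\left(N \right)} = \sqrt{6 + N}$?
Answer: $- \frac{9}{7} \approx -1.2857$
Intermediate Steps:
$r{\left(F \right)} = \frac{3}{F}$ ($r{\left(F \right)} = \frac{\sqrt{6 + 3}}{F} = \frac{\sqrt{9}}{F} = \frac{3}{F}$)
$r{\left(35 \right)} \left(-15\right) = \frac{3}{35} \left(-15\right) = - \frac{9}{7}$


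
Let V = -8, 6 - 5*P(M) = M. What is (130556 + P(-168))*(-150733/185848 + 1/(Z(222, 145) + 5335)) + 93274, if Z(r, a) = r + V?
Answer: -32533550284293/2578176380 ≈ -12619.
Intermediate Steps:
P(M) = 6/5 - M/5
Z(r, a) = -8 + r (Z(r, a) = r - 8 = -8 + r)
(130556 + P(-168))*(-150733/185848 + 1/(Z(222, 145) + 5335)) + 93274 = (130556 + (6/5 - ⅕*(-168)))*(-150733/185848 + 1/((-8 + 222) + 5335)) + 93274 = (130556 + (6/5 + 168/5))*(-150733*1/185848 + 1/(214 + 5335)) + 93274 = (130556 + 174/5)*(-150733/185848 + 1/5549) + 93274 = 652954*(-150733/185848 + 1/5549)/5 + 93274 = (652954/5)*(-836231569/1031270552) + 93274 = -273010373952413/2578176380 + 93274 = -32533550284293/2578176380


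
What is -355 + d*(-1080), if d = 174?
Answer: -188275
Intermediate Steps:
-355 + d*(-1080) = -355 + 174*(-1080) = -355 - 187920 = -188275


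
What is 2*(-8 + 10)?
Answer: 4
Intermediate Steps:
2*(-8 + 10) = 2*2 = 4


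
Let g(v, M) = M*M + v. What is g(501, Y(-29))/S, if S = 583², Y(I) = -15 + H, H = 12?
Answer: 510/339889 ≈ 0.0015005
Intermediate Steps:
Y(I) = -3 (Y(I) = -15 + 12 = -3)
g(v, M) = v + M² (g(v, M) = M² + v = v + M²)
S = 339889
g(501, Y(-29))/S = (501 + (-3)²)/339889 = (501 + 9)*(1/339889) = 510*(1/339889) = 510/339889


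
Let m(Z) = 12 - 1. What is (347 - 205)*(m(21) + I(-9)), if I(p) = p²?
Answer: 13064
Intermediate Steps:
m(Z) = 11
(347 - 205)*(m(21) + I(-9)) = (347 - 205)*(11 + (-9)²) = 142*(11 + 81) = 142*92 = 13064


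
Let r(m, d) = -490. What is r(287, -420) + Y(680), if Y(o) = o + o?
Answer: 870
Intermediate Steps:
Y(o) = 2*o
r(287, -420) + Y(680) = -490 + 2*680 = -490 + 1360 = 870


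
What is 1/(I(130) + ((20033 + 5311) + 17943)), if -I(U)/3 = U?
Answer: 1/42897 ≈ 2.3312e-5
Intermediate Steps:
I(U) = -3*U
1/(I(130) + ((20033 + 5311) + 17943)) = 1/(-3*130 + ((20033 + 5311) + 17943)) = 1/(-390 + (25344 + 17943)) = 1/(-390 + 43287) = 1/42897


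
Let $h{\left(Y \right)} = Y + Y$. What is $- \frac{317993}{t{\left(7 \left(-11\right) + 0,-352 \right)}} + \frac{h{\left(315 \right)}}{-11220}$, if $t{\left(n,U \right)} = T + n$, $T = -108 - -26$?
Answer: $\frac{118926043}{59466} \approx 1999.9$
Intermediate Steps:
$T = -82$ ($T = -108 + 26 = -82$)
$h{\left(Y \right)} = 2 Y$
$t{\left(n,U \right)} = -82 + n$
$- \frac{317993}{t{\left(7 \left(-11\right) + 0,-352 \right)}} + \frac{h{\left(315 \right)}}{-11220} = - \frac{317993}{-82 + \left(7 \left(-11\right) + 0\right)} + \frac{2 \cdot 315}{-11220} = - \frac{317993}{-82 + \left(-77 + 0\right)} + 630 \left(- \frac{1}{11220}\right) = - \frac{317993}{-82 - 77} - \frac{21}{374} = - \frac{317993}{-159} - \frac{21}{374} = \left(-317993\right) \left(- \frac{1}{159}\right) - \frac{21}{374} = \frac{317993}{159} - \frac{21}{374} = \frac{118926043}{59466}$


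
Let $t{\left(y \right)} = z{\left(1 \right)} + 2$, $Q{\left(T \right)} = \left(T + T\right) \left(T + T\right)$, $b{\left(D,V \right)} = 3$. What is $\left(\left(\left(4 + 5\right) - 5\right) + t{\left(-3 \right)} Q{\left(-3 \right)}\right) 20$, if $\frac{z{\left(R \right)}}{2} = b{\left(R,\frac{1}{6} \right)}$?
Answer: $5840$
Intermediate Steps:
$Q{\left(T \right)} = 4 T^{2}$ ($Q{\left(T \right)} = 2 T 2 T = 4 T^{2}$)
$z{\left(R \right)} = 6$ ($z{\left(R \right)} = 2 \cdot 3 = 6$)
$t{\left(y \right)} = 8$ ($t{\left(y \right)} = 6 + 2 = 8$)
$\left(\left(\left(4 + 5\right) - 5\right) + t{\left(-3 \right)} Q{\left(-3 \right)}\right) 20 = \left(\left(\left(4 + 5\right) - 5\right) + 8 \cdot 4 \left(-3\right)^{2}\right) 20 = \left(\left(9 - 5\right) + 8 \cdot 4 \cdot 9\right) 20 = \left(4 + 8 \cdot 36\right) 20 = \left(4 + 288\right) 20 = 292 \cdot 20 = 5840$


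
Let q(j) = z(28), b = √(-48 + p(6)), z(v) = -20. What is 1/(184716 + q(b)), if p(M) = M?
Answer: 1/184696 ≈ 5.4143e-6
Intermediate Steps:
b = I*√42 (b = √(-48 + 6) = √(-42) = I*√42 ≈ 6.4807*I)
q(j) = -20
1/(184716 + q(b)) = 1/(184716 - 20) = 1/184696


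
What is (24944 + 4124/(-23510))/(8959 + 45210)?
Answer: 293214658/636756595 ≈ 0.46048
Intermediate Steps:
(24944 + 4124/(-23510))/(8959 + 45210) = (24944 + 4124*(-1/23510))/54169 = (24944 - 2062/11755)*(1/54169) = (293214658/11755)*(1/54169) = 293214658/636756595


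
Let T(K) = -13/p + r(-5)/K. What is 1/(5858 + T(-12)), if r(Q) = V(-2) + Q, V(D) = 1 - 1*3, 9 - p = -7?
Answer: 48/281173 ≈ 0.00017071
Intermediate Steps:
p = 16 (p = 9 - 1*(-7) = 9 + 7 = 16)
V(D) = -2 (V(D) = 1 - 3 = -2)
r(Q) = -2 + Q
T(K) = -13/16 - 7/K (T(K) = -13/16 + (-2 - 5)/K = -13*1/16 - 7/K = -13/16 - 7/K)
1/(5858 + T(-12)) = 1/(5858 + (-13/16 - 7/(-12))) = 1/(5858 + (-13/16 - 7*(-1/12))) = 1/(5858 + (-13/16 + 7/12)) = 1/(5858 - 11/48) = 1/(281173/48) = 48/281173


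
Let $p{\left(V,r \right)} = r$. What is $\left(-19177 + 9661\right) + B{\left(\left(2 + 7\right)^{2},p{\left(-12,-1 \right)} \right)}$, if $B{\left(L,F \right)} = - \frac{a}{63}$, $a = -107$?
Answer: $- \frac{599401}{63} \approx -9514.3$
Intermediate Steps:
$B{\left(L,F \right)} = \frac{107}{63}$ ($B{\left(L,F \right)} = - \frac{-107}{63} = \left(-1\right) \left(- \frac{107}{63}\right) = \frac{107}{63}$)
$\left(-19177 + 9661\right) + B{\left(\left(2 + 7\right)^{2},p{\left(-12,-1 \right)} \right)} = \left(-19177 + 9661\right) + \frac{107}{63} = -9516 + \frac{107}{63} = - \frac{599401}{63}$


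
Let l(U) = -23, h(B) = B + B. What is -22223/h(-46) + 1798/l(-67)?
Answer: 15031/92 ≈ 163.38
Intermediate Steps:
h(B) = 2*B
-22223/h(-46) + 1798/l(-67) = -22223/(2*(-46)) + 1798/(-23) = -22223/(-92) + 1798*(-1/23) = -22223*(-1/92) - 1798/23 = 22223/92 - 1798/23 = 15031/92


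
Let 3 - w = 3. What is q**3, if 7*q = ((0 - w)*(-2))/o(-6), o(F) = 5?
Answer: 0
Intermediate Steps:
w = 0 (w = 3 - 1*3 = 3 - 3 = 0)
q = 0 (q = (((0 - 1*0)*(-2))/5)/7 = (((0 + 0)*(-2))*(1/5))/7 = ((0*(-2))*(1/5))/7 = (0*(1/5))/7 = (1/7)*0 = 0)
q**3 = 0**3 = 0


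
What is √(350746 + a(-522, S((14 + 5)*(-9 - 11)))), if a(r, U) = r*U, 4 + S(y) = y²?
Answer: I*√75023966 ≈ 8661.6*I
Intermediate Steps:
S(y) = -4 + y²
a(r, U) = U*r
√(350746 + a(-522, S((14 + 5)*(-9 - 11)))) = √(350746 + (-4 + ((14 + 5)*(-9 - 11))²)*(-522)) = √(350746 + (-4 + (19*(-20))²)*(-522)) = √(350746 + (-4 + (-380)²)*(-522)) = √(350746 + (-4 + 144400)*(-522)) = √(350746 + 144396*(-522)) = √(350746 - 75374712) = √(-75023966) = I*√75023966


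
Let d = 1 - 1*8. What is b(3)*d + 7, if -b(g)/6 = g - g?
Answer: 7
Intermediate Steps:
b(g) = 0 (b(g) = -6*(g - g) = -6*0 = 0)
d = -7 (d = 1 - 8 = -7)
b(3)*d + 7 = 0*(-7) + 7 = 0 + 7 = 7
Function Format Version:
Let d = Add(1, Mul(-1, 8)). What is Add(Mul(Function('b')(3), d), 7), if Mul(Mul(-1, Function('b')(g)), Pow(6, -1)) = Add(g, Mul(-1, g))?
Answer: 7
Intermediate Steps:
Function('b')(g) = 0 (Function('b')(g) = Mul(-6, Add(g, Mul(-1, g))) = Mul(-6, 0) = 0)
d = -7 (d = Add(1, -8) = -7)
Add(Mul(Function('b')(3), d), 7) = Add(Mul(0, -7), 7) = Add(0, 7) = 7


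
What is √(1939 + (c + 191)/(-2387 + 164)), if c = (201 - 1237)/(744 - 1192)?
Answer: √17033924973/2964 ≈ 44.033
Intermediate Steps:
c = 37/16 (c = -1036/(-448) = -1036*(-1/448) = 37/16 ≈ 2.3125)
√(1939 + (c + 191)/(-2387 + 164)) = √(1939 + (37/16 + 191)/(-2387 + 164)) = √(1939 + (3093/16)/(-2223)) = √(1939 + (3093/16)*(-1/2223)) = √(1939 - 1031/11856) = √(22987753/11856) = √17033924973/2964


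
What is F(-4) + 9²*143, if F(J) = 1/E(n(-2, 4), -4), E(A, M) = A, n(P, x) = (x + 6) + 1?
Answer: 127414/11 ≈ 11583.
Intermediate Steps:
n(P, x) = 7 + x (n(P, x) = (6 + x) + 1 = 7 + x)
F(J) = 1/11 (F(J) = 1/(7 + 4) = 1/11)
F(-4) + 9²*143 = 1/11 + 9²*143 = 1/11 + 81*143 = 1/11 + 11583 = 127414/11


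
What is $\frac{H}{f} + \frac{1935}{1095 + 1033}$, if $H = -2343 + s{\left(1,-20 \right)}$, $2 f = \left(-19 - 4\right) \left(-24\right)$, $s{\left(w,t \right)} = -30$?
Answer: $- \frac{376307}{48944} \approx -7.6885$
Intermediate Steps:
$f = 276$ ($f = \frac{\left(-19 - 4\right) \left(-24\right)}{2} = \frac{\left(-23\right) \left(-24\right)}{2} = \frac{1}{2} \cdot 552 = 276$)
$H = -2373$ ($H = -2343 - 30 = -2373$)
$\frac{H}{f} + \frac{1935}{1095 + 1033} = - \frac{2373}{276} + \frac{1935}{1095 + 1033} = \left(-2373\right) \frac{1}{276} + \frac{1935}{2128} = - \frac{791}{92} + 1935 \cdot \frac{1}{2128} = - \frac{791}{92} + \frac{1935}{2128} = - \frac{376307}{48944}$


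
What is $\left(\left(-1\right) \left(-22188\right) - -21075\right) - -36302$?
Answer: $79565$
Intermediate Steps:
$\left(\left(-1\right) \left(-22188\right) - -21075\right) - -36302 = \left(22188 + 21075\right) + 36302 = 43263 + 36302 = 79565$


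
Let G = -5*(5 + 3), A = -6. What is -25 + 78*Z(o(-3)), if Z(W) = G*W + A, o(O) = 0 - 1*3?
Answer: 8867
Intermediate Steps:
o(O) = -3 (o(O) = 0 - 3 = -3)
G = -40 (G = -5*8 = -40)
Z(W) = -6 - 40*W (Z(W) = -40*W - 6 = -6 - 40*W)
-25 + 78*Z(o(-3)) = -25 + 78*(-6 - 40*(-3)) = -25 + 78*(-6 + 120) = -25 + 78*114 = -25 + 8892 = 8867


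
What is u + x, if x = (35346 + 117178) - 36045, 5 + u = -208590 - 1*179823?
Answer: -271939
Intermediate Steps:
u = -388418 (u = -5 + (-208590 - 1*179823) = -5 + (-208590 - 179823) = -5 - 388413 = -388418)
x = 116479 (x = 152524 - 36045 = 116479)
u + x = -388418 + 116479 = -271939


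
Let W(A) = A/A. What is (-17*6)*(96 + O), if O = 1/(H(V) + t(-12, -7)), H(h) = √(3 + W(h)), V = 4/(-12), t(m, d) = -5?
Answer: -9758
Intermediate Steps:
W(A) = 1
V = -⅓ (V = 4*(-1/12) = -⅓ ≈ -0.33333)
H(h) = 2 (H(h) = √(3 + 1) = √4 = 2)
O = -⅓ (O = 1/(2 - 5) = 1/(-3) = -⅓ ≈ -0.33333)
(-17*6)*(96 + O) = (-17*6)*(96 - ⅓) = -102*287/3 = -9758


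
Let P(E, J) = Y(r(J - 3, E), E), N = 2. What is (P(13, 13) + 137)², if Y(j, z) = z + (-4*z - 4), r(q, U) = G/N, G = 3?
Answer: 8836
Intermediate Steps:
r(q, U) = 3/2
Y(j, z) = -4 - 3*z (Y(j, z) = z + (-4 - 4*z) = -4 - 3*z)
P(E, J) = -4 - 3*E
(P(13, 13) + 137)² = ((-4 - 3*13) + 137)² = ((-4 - 39) + 137)² = (-43 + 137)² = 94² = 8836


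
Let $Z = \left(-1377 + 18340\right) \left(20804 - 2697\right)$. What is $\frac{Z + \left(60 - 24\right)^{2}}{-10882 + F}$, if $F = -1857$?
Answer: $- \frac{307150337}{12739} \approx -24111.0$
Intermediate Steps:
$Z = 307149041$ ($Z = 16963 \cdot 18107 = 307149041$)
$\frac{Z + \left(60 - 24\right)^{2}}{-10882 + F} = \frac{307149041 + \left(60 - 24\right)^{2}}{-10882 - 1857} = \frac{307149041 + 36^{2}}{-12739} = \left(307149041 + 1296\right) \left(- \frac{1}{12739}\right) = 307150337 \left(- \frac{1}{12739}\right) = - \frac{307150337}{12739}$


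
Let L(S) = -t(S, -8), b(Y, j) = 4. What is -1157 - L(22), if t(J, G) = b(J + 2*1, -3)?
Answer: -1153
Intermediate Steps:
t(J, G) = 4
L(S) = -4 (L(S) = -1*4 = -4)
-1157 - L(22) = -1157 - 1*(-4) = -1157 + 4 = -1153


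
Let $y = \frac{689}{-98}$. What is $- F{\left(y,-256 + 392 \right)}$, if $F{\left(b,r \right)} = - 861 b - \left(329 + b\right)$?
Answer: $- \frac{280838}{49} \approx -5731.4$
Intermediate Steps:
$y = - \frac{689}{98}$ ($y = 689 \left(- \frac{1}{98}\right) = - \frac{689}{98} \approx -7.0306$)
$F{\left(b,r \right)} = -329 - 862 b$
$- F{\left(y,-256 + 392 \right)} = - (-329 - - \frac{296959}{49}) = - (-329 + \frac{296959}{49}) = \left(-1\right) \frac{280838}{49} = - \frac{280838}{49}$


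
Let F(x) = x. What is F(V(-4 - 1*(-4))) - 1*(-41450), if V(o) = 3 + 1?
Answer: 41454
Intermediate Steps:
V(o) = 4
F(V(-4 - 1*(-4))) - 1*(-41450) = 4 - 1*(-41450) = 4 + 41450 = 41454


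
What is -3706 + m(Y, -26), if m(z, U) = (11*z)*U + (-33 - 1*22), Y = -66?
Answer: 15115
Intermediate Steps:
m(z, U) = -55 + 11*U*z (m(z, U) = 11*U*z + (-33 - 22) = 11*U*z - 55 = -55 + 11*U*z)
-3706 + m(Y, -26) = -3706 + (-55 + 11*(-26)*(-66)) = -3706 + (-55 + 18876) = -3706 + 18821 = 15115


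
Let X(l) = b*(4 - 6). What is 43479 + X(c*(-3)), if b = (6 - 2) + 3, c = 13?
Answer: 43465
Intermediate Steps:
b = 7 (b = 4 + 3 = 7)
X(l) = -14 (X(l) = 7*(4 - 6) = 7*(-2) = -14)
43479 + X(c*(-3)) = 43479 - 14 = 43465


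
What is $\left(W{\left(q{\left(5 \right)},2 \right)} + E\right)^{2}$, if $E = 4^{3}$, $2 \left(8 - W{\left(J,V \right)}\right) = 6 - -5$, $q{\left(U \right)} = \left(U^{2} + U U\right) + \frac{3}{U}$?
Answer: $\frac{17689}{4} \approx 4422.3$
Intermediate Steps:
$q{\left(U \right)} = 2 U^{2} + \frac{3}{U}$ ($q{\left(U \right)} = \left(U^{2} + U^{2}\right) + \frac{3}{U} = 2 U^{2} + \frac{3}{U}$)
$W{\left(J,V \right)} = \frac{5}{2}$ ($W{\left(J,V \right)} = 8 - \frac{6 - -5}{2} = 8 - \frac{6 + 5}{2} = 8 - \frac{11}{2} = \frac{5}{2}$)
$E = 64$
$\left(W{\left(q{\left(5 \right)},2 \right)} + E\right)^{2} = \left(\frac{5}{2} + 64\right)^{2} = \left(\frac{133}{2}\right)^{2} = \frac{17689}{4}$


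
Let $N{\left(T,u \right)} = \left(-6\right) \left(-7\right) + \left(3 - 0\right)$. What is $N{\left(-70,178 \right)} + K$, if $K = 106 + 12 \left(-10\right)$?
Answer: $31$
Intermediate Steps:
$K = -14$ ($K = 106 - 120 = -14$)
$N{\left(T,u \right)} = 45$ ($N{\left(T,u \right)} = 42 + \left(3 + 0\right) = 42 + 3 = 45$)
$N{\left(-70,178 \right)} + K = 45 - 14 = 31$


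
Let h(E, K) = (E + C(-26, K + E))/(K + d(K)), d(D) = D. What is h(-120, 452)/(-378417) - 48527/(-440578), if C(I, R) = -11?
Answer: 8300304532927/75358436671752 ≈ 0.11014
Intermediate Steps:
h(E, K) = (-11 + E)/(2*K) (h(E, K) = (E - 11)/(K + K) = (-11 + E)/((2*K)) = (-11 + E)*(1/(2*K)) = (-11 + E)/(2*K))
h(-120, 452)/(-378417) - 48527/(-440578) = ((1/2)*(-11 - 120)/452)/(-378417) - 48527/(-440578) = ((1/2)*(1/452)*(-131))*(-1/378417) - 48527*(-1/440578) = -131/904*(-1/378417) + 48527/440578 = 131/342088968 + 48527/440578 = 8300304532927/75358436671752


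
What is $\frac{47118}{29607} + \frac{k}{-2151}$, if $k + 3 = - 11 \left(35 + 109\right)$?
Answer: $\frac{16481903}{7076073} \approx 2.3292$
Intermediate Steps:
$k = -1587$ ($k = -3 - 11 \left(35 + 109\right) = -3 - 1584 = -1587$)
$\frac{47118}{29607} + \frac{k}{-2151} = \frac{47118}{29607} - \frac{1587}{-2151} = 47118 \cdot \frac{1}{29607} - - \frac{529}{717} = \frac{15706}{9869} + \frac{529}{717} = \frac{16481903}{7076073}$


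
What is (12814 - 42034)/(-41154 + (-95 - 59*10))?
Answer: 29220/41839 ≈ 0.69839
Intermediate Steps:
(12814 - 42034)/(-41154 + (-95 - 59*10)) = -29220/(-41154 + (-95 - 590)) = -29220/(-41154 - 685) = -29220/(-41839) = -29220*(-1/41839) = 29220/41839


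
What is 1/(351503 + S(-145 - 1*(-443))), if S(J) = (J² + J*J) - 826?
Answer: 1/528285 ≈ 1.8929e-6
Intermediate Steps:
S(J) = -826 + 2*J² (S(J) = (J² + J²) - 826 = 2*J² - 826 = -826 + 2*J²)
1/(351503 + S(-145 - 1*(-443))) = 1/(351503 + (-826 + 2*(-145 - 1*(-443))²)) = 1/(351503 + (-826 + 2*(-145 + 443)²)) = 1/(351503 + (-826 + 2*298²)) = 1/(351503 + (-826 + 2*88804)) = 1/(351503 + (-826 + 177608)) = 1/(351503 + 176782) = 1/528285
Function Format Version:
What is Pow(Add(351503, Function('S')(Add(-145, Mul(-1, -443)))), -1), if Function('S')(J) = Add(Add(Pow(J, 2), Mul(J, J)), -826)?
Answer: Rational(1, 528285) ≈ 1.8929e-6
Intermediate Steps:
Function('S')(J) = Add(-826, Mul(2, Pow(J, 2))) (Function('S')(J) = Add(Add(Pow(J, 2), Pow(J, 2)), -826) = Add(Mul(2, Pow(J, 2)), -826) = Add(-826, Mul(2, Pow(J, 2))))
Pow(Add(351503, Function('S')(Add(-145, Mul(-1, -443)))), -1) = Pow(Add(351503, Add(-826, Mul(2, Pow(Add(-145, Mul(-1, -443)), 2)))), -1) = Pow(Add(351503, Add(-826, Mul(2, Pow(Add(-145, 443), 2)))), -1) = Pow(Add(351503, Add(-826, Mul(2, Pow(298, 2)))), -1) = Pow(Add(351503, Add(-826, Mul(2, 88804))), -1) = Pow(Add(351503, Add(-826, 177608)), -1) = Pow(Add(351503, 176782), -1) = Pow(528285, -1) = Rational(1, 528285)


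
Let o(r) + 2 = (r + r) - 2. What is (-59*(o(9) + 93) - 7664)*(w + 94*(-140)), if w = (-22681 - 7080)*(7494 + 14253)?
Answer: 9046272588579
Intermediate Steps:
w = -647212467 (w = -29761*21747 = -647212467)
o(r) = -4 + 2*r (o(r) = -2 + ((r + r) - 2) = -2 + (2*r - 2) = -2 + (-2 + 2*r) = -4 + 2*r)
(-59*(o(9) + 93) - 7664)*(w + 94*(-140)) = (-59*((-4 + 2*9) + 93) - 7664)*(-647212467 + 94*(-140)) = (-59*((-4 + 18) + 93) - 7664)*(-647212467 - 13160) = (-59*(14 + 93) - 7664)*(-647225627) = (-59*107 - 7664)*(-647225627) = (-6313 - 7664)*(-647225627) = -13977*(-647225627) = 9046272588579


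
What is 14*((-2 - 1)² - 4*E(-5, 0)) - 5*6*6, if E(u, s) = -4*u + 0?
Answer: -1174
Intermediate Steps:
E(u, s) = -4*u
14*((-2 - 1)² - 4*E(-5, 0)) - 5*6*6 = 14*((-2 - 1)² - (-16)*(-5)) - 5*6*6 = 14*((-3)² - 4*20) - 30*6 = 14*(9 - 80) - 180 = 14*(-71) - 180 = -994 - 180 = -1174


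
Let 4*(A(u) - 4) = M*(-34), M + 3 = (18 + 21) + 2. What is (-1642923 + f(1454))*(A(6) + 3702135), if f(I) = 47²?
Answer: -6073621336624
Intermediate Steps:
M = 38 (M = -3 + ((18 + 21) + 2) = -3 + (39 + 2) = -3 + 41 = 38)
f(I) = 2209
A(u) = -319 (A(u) = 4 + (38*(-34))/4 = 4 + (¼)*(-1292) = 4 - 323 = -319)
(-1642923 + f(1454))*(A(6) + 3702135) = (-1642923 + 2209)*(-319 + 3702135) = -1640714*3701816 = -6073621336624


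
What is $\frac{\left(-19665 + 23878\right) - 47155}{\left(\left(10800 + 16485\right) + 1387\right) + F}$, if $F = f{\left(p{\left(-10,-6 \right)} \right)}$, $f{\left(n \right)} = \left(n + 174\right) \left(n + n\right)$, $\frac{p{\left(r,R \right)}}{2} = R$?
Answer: $- \frac{21471}{12392} \approx -1.7327$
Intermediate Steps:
$p{\left(r,R \right)} = 2 R$
$f{\left(n \right)} = 2 n \left(174 + n\right)$ ($f{\left(n \right)} = \left(174 + n\right) 2 n = 2 n \left(174 + n\right)$)
$F = -3888$ ($F = 2 \cdot 2 \left(-6\right) \left(174 + 2 \left(-6\right)\right) = 2 \left(-12\right) \left(174 - 12\right) = 2 \left(-12\right) 162 = -3888$)
$\frac{\left(-19665 + 23878\right) - 47155}{\left(\left(10800 + 16485\right) + 1387\right) + F} = \frac{\left(-19665 + 23878\right) - 47155}{\left(\left(10800 + 16485\right) + 1387\right) - 3888} = \frac{4213 - 47155}{\left(27285 + 1387\right) - 3888} = - \frac{42942}{28672 - 3888} = - \frac{42942}{24784} = \left(-42942\right) \frac{1}{24784} = - \frac{21471}{12392}$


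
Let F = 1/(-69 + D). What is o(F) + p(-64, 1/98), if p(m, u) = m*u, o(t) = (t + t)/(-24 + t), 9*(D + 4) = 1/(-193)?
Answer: -32423098/49734755 ≈ -0.65192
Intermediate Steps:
D = -6949/1737 (D = -4 + (1/9)/(-193) = -4 + (1/9)*(-1/193) = -4 - 1/1737 = -6949/1737 ≈ -4.0006)
F = -1737/126802 (F = 1/(-69 - 6949/1737) = 1/(-126802/1737) = -1737/126802 ≈ -0.013699)
o(t) = 2*t/(-24 + t) (o(t) = (2*t)/(-24 + t) = 2*t/(-24 + t))
o(F) + p(-64, 1/98) = 2*(-1737/126802)/(-24 - 1737/126802) - 64/98 = 2*(-1737/126802)/(-3044985/126802) - 64*1/98 = 2*(-1737/126802)*(-126802/3044985) - 32/49 = 1158/1014995 - 32/49 = -32423098/49734755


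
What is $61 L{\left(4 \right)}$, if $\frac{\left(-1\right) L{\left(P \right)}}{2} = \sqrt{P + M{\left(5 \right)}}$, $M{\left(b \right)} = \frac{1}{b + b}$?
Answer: $- \frac{61 \sqrt{410}}{5} \approx -247.03$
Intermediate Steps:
$M{\left(b \right)} = \frac{1}{2 b}$
$L{\left(P \right)} = - 2 \sqrt{\frac{1}{10} + P}$ ($L{\left(P \right)} = - 2 \sqrt{P + \frac{1}{2 \cdot 5}} = - 2 \sqrt{P + \frac{1}{2} \cdot \frac{1}{5}} = - 2 \sqrt{P + \frac{1}{10}} = - 2 \sqrt{\frac{1}{10} + P}$)
$61 L{\left(4 \right)} = 61 \left(- \frac{\sqrt{10 + 100 \cdot 4}}{5}\right) = 61 \left(- \frac{\sqrt{10 + 400}}{5}\right) = 61 \left(- \frac{\sqrt{410}}{5}\right) = - \frac{61 \sqrt{410}}{5}$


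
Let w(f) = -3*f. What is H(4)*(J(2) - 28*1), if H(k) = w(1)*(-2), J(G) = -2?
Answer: -180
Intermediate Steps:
H(k) = 6 (H(k) = -3*1*(-2) = -3*(-2) = 6)
H(4)*(J(2) - 28*1) = 6*(-2 - 28*1) = 6*(-2 - 28) = 6*(-30) = -180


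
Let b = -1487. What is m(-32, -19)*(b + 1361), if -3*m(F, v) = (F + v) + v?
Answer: -2940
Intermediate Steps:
m(F, v) = -2*v/3 - F/3 (m(F, v) = -((F + v) + v)/3 = -(F + 2*v)/3 = -2*v/3 - F/3)
m(-32, -19)*(b + 1361) = (-2/3*(-19) - 1/3*(-32))*(-1487 + 1361) = (38/3 + 32/3)*(-126) = (70/3)*(-126) = -2940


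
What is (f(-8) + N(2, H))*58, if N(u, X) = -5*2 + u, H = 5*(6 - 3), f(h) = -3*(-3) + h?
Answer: -406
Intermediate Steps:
f(h) = 9 + h
H = 15 (H = 5*3 = 15)
N(u, X) = -10 + u
(f(-8) + N(2, H))*58 = ((9 - 8) + (-10 + 2))*58 = (1 - 8)*58 = -7*58 = -406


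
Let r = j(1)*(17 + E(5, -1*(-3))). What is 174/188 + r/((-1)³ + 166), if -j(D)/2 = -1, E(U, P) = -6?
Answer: 1493/1410 ≈ 1.0589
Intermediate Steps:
j(D) = 2 (j(D) = -2*(-1) = 2)
r = 22 (r = 2*(17 - 6) = 2*11 = 22)
174/188 + r/((-1)³ + 166) = 174/188 + 22/((-1)³ + 166) = 174*(1/188) + 22/(-1 + 166) = 87/94 + 22/165 = 87/94 + 22*(1/165) = 87/94 + 2/15 = 1493/1410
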